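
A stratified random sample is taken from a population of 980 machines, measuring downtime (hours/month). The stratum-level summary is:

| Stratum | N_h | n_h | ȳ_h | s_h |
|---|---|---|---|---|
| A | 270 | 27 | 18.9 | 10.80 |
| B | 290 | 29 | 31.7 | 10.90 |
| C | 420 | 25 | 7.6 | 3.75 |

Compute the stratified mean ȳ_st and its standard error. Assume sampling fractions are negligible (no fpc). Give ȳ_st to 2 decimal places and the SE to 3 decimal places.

ȳ_st = Σ W_h ȳ_h = (270·18.9 + 290·31.7 + 420·7.6)/980 = 17.84490
V̂(ȳ_st) = Σ W_h² s_h²/n_h, with W_h = N_h/N and N = 980:
  stratum A: (270/980)²·10.80²/27 = 0.327913
  stratum B: (290/980)²·10.90²/29 = 0.358756
  stratum C: (420/980)²·3.75²/25 = 0.103316
V̂(ȳ_st) = 0.789985
SE(ȳ_st) = √0.789985 = 0.888811

ȳ_st ≈ 17.84, SE ≈ 0.889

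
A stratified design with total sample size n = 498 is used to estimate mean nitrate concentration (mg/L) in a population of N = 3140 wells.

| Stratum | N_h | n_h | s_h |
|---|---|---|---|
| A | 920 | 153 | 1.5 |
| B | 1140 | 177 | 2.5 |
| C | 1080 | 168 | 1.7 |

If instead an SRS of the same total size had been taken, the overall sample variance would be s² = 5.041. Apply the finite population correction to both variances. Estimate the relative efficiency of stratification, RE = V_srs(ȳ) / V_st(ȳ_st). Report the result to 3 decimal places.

RE ≈ 1.271

V̂(ȳ_st) = Σ W_h² (1 − n_h/N_h) s_h²/n_h, with W_h = N_h/N and N = 3140:
  stratum A: (920/3140)²·(1 − 153/920)·1.5²/153 = 0.00105248
  stratum B: (1140/3140)²·(1 − 177/1140)·2.5²/177 = 0.00393168
  stratum C: (1080/3140)²·(1 − 168/1080)·1.7²/168 = 0.00171849
V_st = 0.00670266
V_srs = (1 − 498/3140)·5.041/498 = 0.00851708
Relative efficiency = V_srs / V_st = 0.00851708/0.00670266 = 1.2707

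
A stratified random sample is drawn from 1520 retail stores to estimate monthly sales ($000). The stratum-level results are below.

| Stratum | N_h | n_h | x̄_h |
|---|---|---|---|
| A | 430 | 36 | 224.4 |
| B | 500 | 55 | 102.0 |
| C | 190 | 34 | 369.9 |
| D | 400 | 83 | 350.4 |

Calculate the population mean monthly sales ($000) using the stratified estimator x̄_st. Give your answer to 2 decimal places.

N = Σ N_h = 1520. Stratum weights W_h = N_h/N.
x̄_st = (430·224.4 + 500·102.0 + 190·369.9 + 400·350.4) / 1520 = 235.4822

x̄_st ≈ 235.48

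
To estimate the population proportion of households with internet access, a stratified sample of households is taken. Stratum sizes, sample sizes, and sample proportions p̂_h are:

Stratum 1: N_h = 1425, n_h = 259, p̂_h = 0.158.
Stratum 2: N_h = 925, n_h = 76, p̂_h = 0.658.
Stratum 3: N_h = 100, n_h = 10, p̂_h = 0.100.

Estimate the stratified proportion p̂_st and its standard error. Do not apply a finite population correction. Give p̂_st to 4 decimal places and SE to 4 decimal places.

p̂_st ≈ 0.3444, SE ≈ 0.0249

N = 2450; stratum weights W_h = N_h/N.
p̂_st = Σ W_h p̂_h = (1425·0.158 + 925·0.658 + 100·0.100)/2450 = 0.34441
V̂(p̂_st) = Σ W_h² p̂_h(1−p̂_h)/(n_h−1):
  stratum 1: (1425/2450)²·0.158·0.842/258 = 0.00017444
  stratum 2: (925/2450)²·0.658·0.342/75 = 0.000427703
  stratum 3: (100/2450)²·0.100·0.900/9 = 1.66597e-05
V̂(p̂_st) = 0.000618803; SE = √V̂ = 0.0248757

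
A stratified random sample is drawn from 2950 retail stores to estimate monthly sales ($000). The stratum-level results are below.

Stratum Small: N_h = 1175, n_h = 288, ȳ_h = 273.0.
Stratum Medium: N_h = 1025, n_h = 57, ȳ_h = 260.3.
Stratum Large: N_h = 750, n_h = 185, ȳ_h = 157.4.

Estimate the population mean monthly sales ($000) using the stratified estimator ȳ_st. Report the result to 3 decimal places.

N = Σ N_h = 2950. Stratum weights W_h = N_h/N.
ȳ_st = (1175·273.0 + 1025·260.3 + 750·157.4) / 2950 = 239.19746

ȳ_st ≈ 239.197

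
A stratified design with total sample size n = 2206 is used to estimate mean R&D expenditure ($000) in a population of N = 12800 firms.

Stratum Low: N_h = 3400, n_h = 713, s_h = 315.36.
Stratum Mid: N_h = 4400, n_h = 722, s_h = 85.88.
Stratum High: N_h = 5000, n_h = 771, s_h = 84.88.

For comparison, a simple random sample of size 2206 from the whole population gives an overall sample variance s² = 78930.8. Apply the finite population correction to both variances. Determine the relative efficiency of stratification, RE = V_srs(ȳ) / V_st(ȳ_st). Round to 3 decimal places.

RE ≈ 2.964

V̂(ȳ_st) = Σ W_h² (1 − n_h/N_h) s_h²/n_h, with W_h = N_h/N and N = 12800:
  stratum Low: (3400/12800)²·(1 − 713/3400)·315.36²/713 = 7.77768
  stratum Mid: (4400/12800)²·(1 − 722/4400)·85.88²/722 = 1.009
  stratum High: (5000/12800)²·(1 − 771/5000)·84.88²/771 = 1.20599
V_st = 9.99268
V_srs = (1 − 2206/12800)·78930.8/2206 = 29.6136
Relative efficiency = V_srs / V_st = 29.6136/9.99268 = 2.9635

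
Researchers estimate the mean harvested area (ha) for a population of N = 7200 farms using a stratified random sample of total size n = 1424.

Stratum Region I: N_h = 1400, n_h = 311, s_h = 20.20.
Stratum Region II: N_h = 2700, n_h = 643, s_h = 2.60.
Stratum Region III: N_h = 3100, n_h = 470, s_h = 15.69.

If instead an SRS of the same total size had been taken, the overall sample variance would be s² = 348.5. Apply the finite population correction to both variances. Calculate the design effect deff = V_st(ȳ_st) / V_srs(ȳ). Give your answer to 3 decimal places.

V̂(ȳ_st) = Σ W_h² (1 − n_h/N_h) s_h²/n_h, with W_h = N_h/N and N = 7200:
  stratum Region I: (1400/7200)²·(1 − 311/1400)·20.20²/311 = 0.0385863
  stratum Region II: (2700/7200)²·(1 − 643/2700)·2.60²/643 = 0.00112634
  stratum Region III: (3100/7200)²·(1 − 470/3100)·15.69²/470 = 0.082376
V_st = 0.122089
V_srs = (1 − 1424/7200)·348.5/1424 = 0.19633
deff = V_st / V_srs = 0.122089/0.19633 = 0.6219

deff ≈ 0.622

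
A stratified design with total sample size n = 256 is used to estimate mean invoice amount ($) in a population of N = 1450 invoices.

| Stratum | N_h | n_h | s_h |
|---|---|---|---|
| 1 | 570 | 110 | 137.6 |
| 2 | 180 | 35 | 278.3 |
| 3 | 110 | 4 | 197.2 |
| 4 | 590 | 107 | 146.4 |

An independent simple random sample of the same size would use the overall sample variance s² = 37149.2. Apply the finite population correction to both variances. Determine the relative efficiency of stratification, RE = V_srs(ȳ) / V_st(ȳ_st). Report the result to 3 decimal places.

RE ≈ 0.919

V̂(ȳ_st) = Σ W_h² (1 − n_h/N_h) s_h²/n_h, with W_h = N_h/N and N = 1450:
  stratum 1: (570/1450)²·(1 − 110/570)·137.6²/110 = 21.4655
  stratum 2: (180/1450)²·(1 − 35/180)·278.3²/35 = 27.4703
  stratum 3: (110/1450)²·(1 − 4/110)·197.2²/4 = 53.9158
  stratum 4: (590/1450)²·(1 − 107/590)·146.4²/107 = 27.1495
V_st = 130.001
V_srs = (1 − 256/1450)·37149.2/256 = 119.494
Relative efficiency = V_srs / V_st = 119.494/130.001 = 0.9192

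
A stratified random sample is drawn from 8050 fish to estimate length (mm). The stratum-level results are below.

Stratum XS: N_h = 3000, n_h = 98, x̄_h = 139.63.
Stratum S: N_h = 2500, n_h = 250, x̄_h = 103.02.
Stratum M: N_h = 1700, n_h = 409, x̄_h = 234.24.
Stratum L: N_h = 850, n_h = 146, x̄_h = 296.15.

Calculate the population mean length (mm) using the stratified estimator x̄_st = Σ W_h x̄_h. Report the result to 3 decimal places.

N = Σ N_h = 8050. Stratum weights W_h = N_h/N.
x̄_st = (3000·139.63 + 2500·103.02 + 1700·234.24 + 850·296.15) / 8050 = 164.76714

x̄_st ≈ 164.767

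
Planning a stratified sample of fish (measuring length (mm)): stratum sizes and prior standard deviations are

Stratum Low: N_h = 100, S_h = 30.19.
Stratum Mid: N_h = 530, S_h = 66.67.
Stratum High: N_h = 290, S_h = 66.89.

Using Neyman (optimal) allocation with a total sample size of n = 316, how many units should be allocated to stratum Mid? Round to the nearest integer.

193

Neyman allocation: n_h = n · N_h S_h / Σ N_i S_i, with n = 316.
  stratum Low: N_h·S_h = 100·30.19 = 3019.00
  stratum Mid: N_h·S_h = 530·66.67 = 35335.10
  stratum High: N_h·S_h = 290·66.89 = 19398.10
Σ N_h S_h = 57752.20
n for stratum Mid = 316·35335.10/57752.20 = 193.341 → 193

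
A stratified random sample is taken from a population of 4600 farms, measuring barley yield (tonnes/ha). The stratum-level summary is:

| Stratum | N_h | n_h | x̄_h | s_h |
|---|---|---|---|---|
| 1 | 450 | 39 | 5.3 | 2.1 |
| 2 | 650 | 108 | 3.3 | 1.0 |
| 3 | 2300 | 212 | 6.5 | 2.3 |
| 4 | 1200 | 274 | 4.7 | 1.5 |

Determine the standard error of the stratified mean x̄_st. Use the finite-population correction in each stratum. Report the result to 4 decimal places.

V̂(x̄_st) = Σ W_h² (1 − n_h/N_h) s_h²/n_h, with W_h = N_h/N and N = 4600:
  stratum 1: (450/4600)²·(1 − 39/450)·2.1²/39 = 0.000988354
  stratum 2: (650/4600)²·(1 − 108/650)·1.0²/108 = 0.000154161
  stratum 3: (2300/4600)²·(1 − 212/2300)·2.3²/212 = 0.00566321
  stratum 4: (1200/4600)²·(1 − 274/1200)·1.5²/274 = 0.00043123
V̂(x̄_st) = 0.00723695
SE(x̄_st) = √0.00723695 = 0.0850703

SE(x̄_st) ≈ 0.0851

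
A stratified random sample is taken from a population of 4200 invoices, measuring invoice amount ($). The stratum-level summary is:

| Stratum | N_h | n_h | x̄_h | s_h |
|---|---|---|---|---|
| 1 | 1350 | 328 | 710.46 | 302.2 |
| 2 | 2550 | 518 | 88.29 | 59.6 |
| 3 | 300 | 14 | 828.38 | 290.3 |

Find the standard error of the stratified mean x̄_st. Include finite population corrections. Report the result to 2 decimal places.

V̂(x̄_st) = Σ W_h² (1 − n_h/N_h) s_h²/n_h, with W_h = N_h/N and N = 4200:
  stratum 1: (1350/4200)²·(1 − 328/1350)·302.2²/328 = 21.7772
  stratum 2: (2550/4200)²·(1 − 518/2550)·59.6²/518 = 2.01432
  stratum 3: (300/4200)²·(1 − 14/300)·290.3²/14 = 29.2789
V̂(x̄_st) = 53.0704
SE(x̄_st) = √53.0704 = 7.28494

SE(x̄_st) ≈ 7.28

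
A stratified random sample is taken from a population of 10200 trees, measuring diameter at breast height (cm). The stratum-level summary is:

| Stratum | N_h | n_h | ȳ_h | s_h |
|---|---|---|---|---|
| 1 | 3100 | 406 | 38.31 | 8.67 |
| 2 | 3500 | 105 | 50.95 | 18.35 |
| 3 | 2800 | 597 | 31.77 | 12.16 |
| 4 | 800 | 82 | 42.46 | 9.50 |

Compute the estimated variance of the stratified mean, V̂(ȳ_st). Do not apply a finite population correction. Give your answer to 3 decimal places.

V̂(ȳ_st) = Σ W_h² s_h²/n_h, with W_h = N_h/N and N = 10200:
  stratum 1: (3100/10200)²·8.67²/406 = 0.0171015
  stratum 2: (3500/10200)²·18.35²/105 = 0.377588
  stratum 3: (2800/10200)²·12.16²/597 = 0.0186642
  stratum 4: (800/10200)²·9.50²/82 = 0.00677038
V̂(ȳ_st) = 0.420124

V̂(ȳ_st) ≈ 0.420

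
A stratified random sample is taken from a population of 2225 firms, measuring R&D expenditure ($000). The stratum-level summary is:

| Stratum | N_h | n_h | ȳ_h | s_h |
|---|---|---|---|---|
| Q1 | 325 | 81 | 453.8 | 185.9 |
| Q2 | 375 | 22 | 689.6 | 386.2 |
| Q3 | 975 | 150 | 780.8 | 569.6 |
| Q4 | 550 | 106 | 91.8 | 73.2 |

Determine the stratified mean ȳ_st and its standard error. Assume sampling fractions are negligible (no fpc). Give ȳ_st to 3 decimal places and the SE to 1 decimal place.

ȳ_st = Σ W_h ȳ_h = (325·453.8 + 375·689.6 + 975·780.8 + 550·91.8)/2225 = 547.35056
V̂(ȳ_st) = Σ W_h² s_h²/n_h, with W_h = N_h/N and N = 2225:
  stratum Q1: (325/2225)²·185.9²/81 = 9.10291
  stratum Q2: (375/2225)²·386.2²/22 = 192.577
  stratum Q3: (975/2225)²·569.6²/150 = 415.334
  stratum Q4: (550/2225)²·73.2²/106 = 3.08874
V̂(ȳ_st) = 620.103
SE(ȳ_st) = √620.103 = 24.9019

ȳ_st ≈ 547.351, SE ≈ 24.9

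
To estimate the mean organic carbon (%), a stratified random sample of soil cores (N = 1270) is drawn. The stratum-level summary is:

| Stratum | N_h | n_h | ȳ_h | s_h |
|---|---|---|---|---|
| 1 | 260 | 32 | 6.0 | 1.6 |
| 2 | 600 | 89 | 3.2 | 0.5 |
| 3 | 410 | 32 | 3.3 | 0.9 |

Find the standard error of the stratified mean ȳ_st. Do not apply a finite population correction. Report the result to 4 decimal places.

V̂(ȳ_st) = Σ W_h² s_h²/n_h, with W_h = N_h/N and N = 1270:
  stratum 1: (260/1270)²·1.6²/32 = 0.00335297
  stratum 2: (600/1270)²·0.5²/89 = 0.000626968
  stratum 3: (410/1270)²·0.9²/32 = 0.00263812
V̂(ȳ_st) = 0.00661806
SE(ȳ_st) = √0.00661806 = 0.0813515

SE(ȳ_st) ≈ 0.0814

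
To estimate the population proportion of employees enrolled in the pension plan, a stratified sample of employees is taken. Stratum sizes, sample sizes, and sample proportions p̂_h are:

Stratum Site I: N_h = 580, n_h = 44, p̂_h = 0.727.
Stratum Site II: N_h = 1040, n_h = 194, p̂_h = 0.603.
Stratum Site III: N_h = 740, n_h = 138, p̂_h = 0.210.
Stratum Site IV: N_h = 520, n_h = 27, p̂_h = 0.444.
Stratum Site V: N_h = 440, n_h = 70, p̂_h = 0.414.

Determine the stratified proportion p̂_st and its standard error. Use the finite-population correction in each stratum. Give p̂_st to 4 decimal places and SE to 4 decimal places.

p̂_st ≈ 0.4871, SE ≈ 0.0235

N = 3320; stratum weights W_h = N_h/N.
p̂_st = Σ W_h p̂_h = (580·0.727 + 1040·0.603 + 740·0.210 + 520·0.444 + 440·0.414)/3320 = 0.48711
V̂(p̂_st) = Σ W_h² (1 − n_h/N_h) p̂_h(1−p̂_h)/(n_h−1):
  stratum Site I: (580/3320)²·(1 − 44/580)·0.727·0.273/43 = 0.00013018
  stratum Site II: (1040/3320)²·(1 − 194/1040)·0.603·0.397/193 = 9.90098e-05
  stratum Site III: (740/3320)²·(1 − 138/740)·0.210·0.790/137 = 4.89416e-05
  stratum Site IV: (520/3320)²·(1 − 27/520)·0.444·0.556/26 = 0.00022083
  stratum Site V: (440/3320)²·(1 − 70/440)·0.414·0.586/69 = 5.1931e-05
V̂(p̂_st) = 0.000550893; SE = √V̂ = 0.0234711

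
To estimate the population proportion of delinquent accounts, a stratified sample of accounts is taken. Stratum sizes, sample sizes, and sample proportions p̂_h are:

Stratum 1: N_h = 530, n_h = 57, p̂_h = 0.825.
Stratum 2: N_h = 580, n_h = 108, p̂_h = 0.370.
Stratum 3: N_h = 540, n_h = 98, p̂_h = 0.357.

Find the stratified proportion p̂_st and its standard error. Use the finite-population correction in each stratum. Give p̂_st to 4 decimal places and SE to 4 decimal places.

N = 1650; stratum weights W_h = N_h/N.
p̂_st = Σ W_h p̂_h = (530·0.825 + 580·0.370 + 540·0.357)/1650 = 0.51190
V̂(p̂_st) = Σ W_h² (1 − n_h/N_h) p̂_h(1−p̂_h)/(n_h−1):
  stratum 1: (530/1650)²·(1 − 57/530)·0.825·0.175/56 = 0.000237396
  stratum 2: (580/1650)²·(1 − 108/580)·0.370·0.630/107 = 0.000219059
  stratum 3: (540/1650)²·(1 − 98/540)·0.357·0.643/97 = 0.00020747
V̂(p̂_st) = 0.000663925; SE = √V̂ = 0.0257667

p̂_st ≈ 0.5119, SE ≈ 0.0258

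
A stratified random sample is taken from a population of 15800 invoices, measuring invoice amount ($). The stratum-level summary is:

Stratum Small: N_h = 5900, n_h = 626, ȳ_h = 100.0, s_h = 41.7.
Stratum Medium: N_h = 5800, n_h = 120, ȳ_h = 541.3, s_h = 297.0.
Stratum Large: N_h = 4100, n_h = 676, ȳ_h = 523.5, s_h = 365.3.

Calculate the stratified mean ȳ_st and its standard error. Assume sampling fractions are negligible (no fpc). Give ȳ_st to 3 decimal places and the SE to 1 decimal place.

ȳ_st ≈ 371.892, SE ≈ 10.6

ȳ_st = Σ W_h ȳ_h = (5900·100.0 + 5800·541.3 + 4100·523.5)/15800 = 371.89177
V̂(ȳ_st) = Σ W_h² s_h²/n_h, with W_h = N_h/N and N = 15800:
  stratum Small: (5900/15800)²·41.7²/626 = 0.387336
  stratum Medium: (5800/15800)²·297.0²/120 = 99.0543
  stratum Large: (4100/15800)²·365.3²/676 = 13.2925
V̂(ȳ_st) = 112.734
SE(ȳ_st) = √112.734 = 10.6176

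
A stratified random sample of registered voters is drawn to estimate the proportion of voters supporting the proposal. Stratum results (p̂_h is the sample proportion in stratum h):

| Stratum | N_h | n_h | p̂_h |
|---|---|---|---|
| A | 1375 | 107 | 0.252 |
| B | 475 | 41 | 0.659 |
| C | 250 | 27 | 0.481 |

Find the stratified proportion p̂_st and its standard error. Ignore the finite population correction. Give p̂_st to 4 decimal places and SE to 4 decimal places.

N = 2100; stratum weights W_h = N_h/N.
p̂_st = Σ W_h p̂_h = (1375·0.252 + 475·0.659 + 250·0.481)/2100 = 0.37132
V̂(p̂_st) = Σ W_h² p̂_h(1−p̂_h)/(n_h−1):
  stratum A: (1375/2100)²·0.252·0.748/106 = 0.000762365
  stratum B: (475/2100)²·0.659·0.341/40 = 0.000287428
  stratum C: (250/2100)²·0.481·0.519/26 = 0.000136076
V̂(p̂_st) = 0.00118587; SE = √V̂ = 0.0344364

p̂_st ≈ 0.3713, SE ≈ 0.0344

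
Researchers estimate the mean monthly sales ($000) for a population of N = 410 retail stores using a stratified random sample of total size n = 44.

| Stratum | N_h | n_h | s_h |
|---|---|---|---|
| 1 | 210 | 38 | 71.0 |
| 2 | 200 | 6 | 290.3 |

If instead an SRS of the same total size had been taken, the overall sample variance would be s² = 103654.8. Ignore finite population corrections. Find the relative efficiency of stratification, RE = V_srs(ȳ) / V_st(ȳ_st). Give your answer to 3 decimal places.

RE ≈ 0.698

V̂(ȳ_st) = Σ W_h² s_h²/n_h, with W_h = N_h/N and N = 410:
  stratum 1: (210/410)²·71.0²/38 = 34.802
  stratum 2: (200/410)²·290.3²/6 = 3342.22
V_st = 3377.02
V_srs = s²/n = 103654.8/44 = 2355.79
Relative efficiency = V_srs / V_st = 2355.79/3377.02 = 0.6976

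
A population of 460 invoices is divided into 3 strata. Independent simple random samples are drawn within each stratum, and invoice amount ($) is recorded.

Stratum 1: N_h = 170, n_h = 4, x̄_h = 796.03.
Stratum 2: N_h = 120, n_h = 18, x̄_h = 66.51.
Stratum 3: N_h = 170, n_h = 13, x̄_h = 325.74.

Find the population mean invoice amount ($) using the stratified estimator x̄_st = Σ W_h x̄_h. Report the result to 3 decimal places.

x̄_st ≈ 431.918

N = Σ N_h = 460. Stratum weights W_h = N_h/N.
x̄_st = (170·796.03 + 120·66.51 + 170·325.74) / 460 = 431.91761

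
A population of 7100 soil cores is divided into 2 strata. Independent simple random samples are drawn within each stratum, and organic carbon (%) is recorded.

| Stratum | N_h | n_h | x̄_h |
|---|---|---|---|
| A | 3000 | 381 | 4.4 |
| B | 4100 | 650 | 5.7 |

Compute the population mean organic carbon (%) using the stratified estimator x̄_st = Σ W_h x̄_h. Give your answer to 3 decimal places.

N = Σ N_h = 7100. Stratum weights W_h = N_h/N.
x̄_st = (3000·4.4 + 4100·5.7) / 7100 = 5.15070

x̄_st ≈ 5.151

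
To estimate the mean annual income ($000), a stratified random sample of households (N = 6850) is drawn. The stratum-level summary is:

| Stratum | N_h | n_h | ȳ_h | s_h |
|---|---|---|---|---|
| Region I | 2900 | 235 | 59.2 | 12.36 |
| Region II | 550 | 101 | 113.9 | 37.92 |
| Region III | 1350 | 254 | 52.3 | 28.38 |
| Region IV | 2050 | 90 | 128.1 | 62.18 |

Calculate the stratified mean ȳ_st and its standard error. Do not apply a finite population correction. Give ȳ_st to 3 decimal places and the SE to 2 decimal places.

ȳ_st ≈ 82.852, SE ≈ 2.04

ȳ_st = Σ W_h ȳ_h = (2900·59.2 + 550·113.9 + 1350·52.3 + 2050·128.1)/6850 = 82.85182
V̂(ȳ_st) = Σ W_h² s_h²/n_h, with W_h = N_h/N and N = 6850:
  stratum Region I: (2900/6850)²·12.36²/235 = 0.116516
  stratum Region II: (550/6850)²·37.92²/101 = 0.0917824
  stratum Region III: (1350/6850)²·28.38²/254 = 0.123162
  stratum Region IV: (2050/6850)²·62.18²/90 = 3.84756
V̂(ȳ_st) = 4.17902
SE(ȳ_st) = √4.17902 = 2.04427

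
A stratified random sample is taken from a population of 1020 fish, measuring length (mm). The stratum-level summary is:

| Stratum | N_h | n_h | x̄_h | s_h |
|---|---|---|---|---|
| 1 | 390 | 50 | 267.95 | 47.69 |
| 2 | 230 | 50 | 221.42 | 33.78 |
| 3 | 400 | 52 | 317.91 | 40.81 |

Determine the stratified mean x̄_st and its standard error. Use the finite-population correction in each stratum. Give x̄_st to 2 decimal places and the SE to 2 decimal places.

x̄_st ≈ 277.05, SE ≈ 3.32

x̄_st = Σ W_h x̄_h = (390·267.95 + 230·221.42 + 400·317.91)/1020 = 277.05010
V̂(x̄_st) = Σ W_h² (1 − n_h/N_h) s_h²/n_h, with W_h = N_h/N and N = 1020:
  stratum 1: (390/1020)²·(1 − 50/390)·47.69²/50 = 5.79733
  stratum 2: (230/1020)²·(1 − 50/230)·33.78²/50 = 0.908133
  stratum 3: (400/1020)²·(1 − 52/400)·40.81²/52 = 4.28518
V̂(x̄_st) = 10.9906
SE(x̄_st) = √10.9906 = 3.31521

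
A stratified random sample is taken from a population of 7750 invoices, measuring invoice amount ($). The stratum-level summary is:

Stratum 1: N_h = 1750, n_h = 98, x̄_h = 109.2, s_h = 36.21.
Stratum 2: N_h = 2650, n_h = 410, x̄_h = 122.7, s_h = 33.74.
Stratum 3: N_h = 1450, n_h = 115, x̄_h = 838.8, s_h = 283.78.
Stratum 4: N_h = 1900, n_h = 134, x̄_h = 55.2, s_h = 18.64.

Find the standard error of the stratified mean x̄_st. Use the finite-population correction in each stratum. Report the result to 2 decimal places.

SE(x̄_st) ≈ 4.86

V̂(x̄_st) = Σ W_h² (1 − n_h/N_h) s_h²/n_h, with W_h = N_h/N and N = 7750:
  stratum 1: (1750/7750)²·(1 − 98/1750)·36.21²/98 = 0.643985
  stratum 2: (2650/7750)²·(1 − 410/2650)·33.74²/410 = 0.274408
  stratum 3: (1450/7750)²·(1 − 115/1450)·283.78²/115 = 22.569
  stratum 4: (1900/7750)²·(1 − 134/1900)·18.64²/134 = 0.144853
V̂(x̄_st) = 23.6322
SE(x̄_st) = √23.6322 = 4.8613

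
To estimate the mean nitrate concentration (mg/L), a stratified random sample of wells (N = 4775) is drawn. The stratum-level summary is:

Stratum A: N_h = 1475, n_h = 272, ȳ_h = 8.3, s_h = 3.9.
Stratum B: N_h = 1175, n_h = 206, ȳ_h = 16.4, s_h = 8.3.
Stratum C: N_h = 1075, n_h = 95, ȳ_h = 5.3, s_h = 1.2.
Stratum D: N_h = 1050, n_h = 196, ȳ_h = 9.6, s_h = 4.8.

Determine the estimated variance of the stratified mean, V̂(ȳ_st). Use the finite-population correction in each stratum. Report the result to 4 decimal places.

V̂(ȳ_st) = Σ W_h² (1 − n_h/N_h) s_h²/n_h, with W_h = N_h/N and N = 4775:
  stratum A: (1475/4775)²·(1 − 272/1475)·3.9²/272 = 0.00435182
  stratum B: (1175/4775)²·(1 − 206/1175)·8.3²/206 = 0.0166995
  stratum C: (1075/4775)²·(1 − 95/1075)·1.2²/95 = 0.000700369
  stratum D: (1050/4775)²·(1 − 196/1050)·4.8²/196 = 0.00462303
V̂(ȳ_st) = 0.0263747

V̂(ȳ_st) ≈ 0.0264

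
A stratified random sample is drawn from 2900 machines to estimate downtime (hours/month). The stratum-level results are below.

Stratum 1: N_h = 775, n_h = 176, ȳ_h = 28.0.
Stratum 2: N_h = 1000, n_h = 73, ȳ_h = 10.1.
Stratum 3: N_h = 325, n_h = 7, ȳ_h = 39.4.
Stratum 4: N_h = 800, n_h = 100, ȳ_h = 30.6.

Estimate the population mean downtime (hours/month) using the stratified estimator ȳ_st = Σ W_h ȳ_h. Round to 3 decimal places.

N = Σ N_h = 2900. Stratum weights W_h = N_h/N.
ȳ_st = (775·28.0 + 1000·10.1 + 325·39.4 + 800·30.6) / 2900 = 23.82241

ȳ_st ≈ 23.822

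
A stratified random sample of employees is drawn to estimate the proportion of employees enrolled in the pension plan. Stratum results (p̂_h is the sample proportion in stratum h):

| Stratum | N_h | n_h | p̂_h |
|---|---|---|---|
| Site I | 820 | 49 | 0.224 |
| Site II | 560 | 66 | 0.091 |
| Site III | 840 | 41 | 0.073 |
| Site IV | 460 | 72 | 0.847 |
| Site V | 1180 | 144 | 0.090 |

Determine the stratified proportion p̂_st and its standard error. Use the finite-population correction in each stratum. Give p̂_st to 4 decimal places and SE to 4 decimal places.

N = 3860; stratum weights W_h = N_h/N.
p̂_st = Σ W_h p̂_h = (820·0.224 + 560·0.091 + 840·0.073 + 460·0.847 + 1180·0.090)/3860 = 0.20512
V̂(p̂_st) = Σ W_h² (1 − n_h/N_h) p̂_h(1−p̂_h)/(n_h−1):
  stratum Site I: (820/3860)²·(1 − 49/820)·0.224·0.776/48 = 0.00015366
  stratum Site II: (560/3860)²·(1 − 66/560)·0.091·0.909/65 = 2.36283e-05
  stratum Site III: (840/3860)²·(1 − 41/840)·0.073·0.927/40 = 7.62069e-05
  stratum Site IV: (460/3860)²·(1 − 72/460)·0.847·0.153/71 = 2.18641e-05
  stratum Site V: (1180/3860)²·(1 − 144/1180)·0.090·0.910/143 = 4.6991e-05
V̂(p̂_st) = 0.000322351; SE = √V̂ = 0.0179541

p̂_st ≈ 0.2051, SE ≈ 0.0180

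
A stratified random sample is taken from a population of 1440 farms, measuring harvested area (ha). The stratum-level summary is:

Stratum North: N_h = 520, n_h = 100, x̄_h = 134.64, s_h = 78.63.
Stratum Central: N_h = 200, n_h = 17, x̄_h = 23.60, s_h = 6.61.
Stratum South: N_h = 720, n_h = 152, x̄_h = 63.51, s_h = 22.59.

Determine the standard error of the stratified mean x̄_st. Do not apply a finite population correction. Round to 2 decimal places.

V̂(x̄_st) = Σ W_h² s_h²/n_h, with W_h = N_h/N and N = 1440:
  stratum North: (520/1440)²·78.63²/100 = 8.06229
  stratum Central: (200/1440)²·6.61²/17 = 0.049578
  stratum South: (720/1440)²·22.59²/152 = 0.839323
V̂(x̄_st) = 8.95119
SE(x̄_st) = √8.95119 = 2.99185

SE(x̄_st) ≈ 2.99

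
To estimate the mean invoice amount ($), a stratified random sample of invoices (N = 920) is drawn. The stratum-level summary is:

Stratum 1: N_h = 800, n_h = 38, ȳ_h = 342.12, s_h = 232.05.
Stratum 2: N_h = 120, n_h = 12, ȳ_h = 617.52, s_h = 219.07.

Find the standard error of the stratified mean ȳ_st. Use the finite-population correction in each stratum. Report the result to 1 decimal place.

V̂(ȳ_st) = Σ W_h² (1 − n_h/N_h) s_h²/n_h, with W_h = N_h/N and N = 920:
  stratum 1: (800/920)²·(1 − 38/800)·232.05²/38 = 1020.58
  stratum 2: (120/920)²·(1 − 12/120)·219.07²/12 = 61.237
V̂(ȳ_st) = 1081.82
SE(ȳ_st) = √1081.82 = 32.8911

SE(ȳ_st) ≈ 32.9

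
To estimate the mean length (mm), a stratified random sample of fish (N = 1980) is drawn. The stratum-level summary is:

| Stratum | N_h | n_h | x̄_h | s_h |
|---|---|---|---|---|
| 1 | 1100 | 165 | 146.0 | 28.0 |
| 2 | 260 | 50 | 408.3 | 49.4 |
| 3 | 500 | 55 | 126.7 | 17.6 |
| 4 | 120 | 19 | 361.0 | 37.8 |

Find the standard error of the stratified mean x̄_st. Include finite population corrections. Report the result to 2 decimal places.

SE(x̄_st) ≈ 1.57

V̂(x̄_st) = Σ W_h² (1 − n_h/N_h) s_h²/n_h, with W_h = N_h/N and N = 1980:
  stratum 1: (1100/1980)²·(1 − 165/1100)·28.0²/165 = 1.24654
  stratum 2: (260/1980)²·(1 − 50/260)·49.4²/50 = 0.679745
  stratum 3: (500/1980)²·(1 − 55/500)·17.6²/55 = 0.319641
  stratum 4: (120/1980)²·(1 − 19/120)·37.8²/19 = 0.232489
V̂(x̄_st) = 2.47841
SE(x̄_st) = √2.47841 = 1.5743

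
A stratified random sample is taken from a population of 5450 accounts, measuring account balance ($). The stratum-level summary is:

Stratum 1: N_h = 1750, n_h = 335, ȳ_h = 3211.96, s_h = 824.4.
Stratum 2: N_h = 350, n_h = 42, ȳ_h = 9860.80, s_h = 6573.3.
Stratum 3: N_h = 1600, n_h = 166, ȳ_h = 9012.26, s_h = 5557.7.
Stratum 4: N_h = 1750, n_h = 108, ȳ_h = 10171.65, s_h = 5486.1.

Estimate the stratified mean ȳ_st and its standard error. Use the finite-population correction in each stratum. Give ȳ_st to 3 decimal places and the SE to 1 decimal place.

ȳ_st = Σ W_h ȳ_h = (1750·3211.96 + 350·9860.80 + 1600·9012.26 + 1750·10171.65)/5450 = 7576.55294
V̂(ȳ_st) = Σ W_h² (1 − n_h/N_h) s_h²/n_h, with W_h = N_h/N and N = 5450:
  stratum 1: (1750/5450)²·(1 − 335/1750)·824.4²/335 = 169.135
  stratum 2: (350/5450)²·(1 − 42/350)·6573.3²/42 = 3733.73
  stratum 3: (1600/5450)²·(1 − 166/1600)·5557.7²/166 = 14373.4
  stratum 4: (1750/5450)²·(1 − 108/1750)·5486.1²/108 = 26960.1
V̂(ȳ_st) = 45236.4
SE(ȳ_st) = √45236.4 = 212.688

ȳ_st ≈ 7576.553, SE ≈ 212.7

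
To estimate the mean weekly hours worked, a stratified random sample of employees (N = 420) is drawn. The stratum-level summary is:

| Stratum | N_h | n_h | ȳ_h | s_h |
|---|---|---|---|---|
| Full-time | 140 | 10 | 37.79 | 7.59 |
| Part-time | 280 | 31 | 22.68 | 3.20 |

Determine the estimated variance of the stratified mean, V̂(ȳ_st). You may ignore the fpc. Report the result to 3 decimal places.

V̂(ȳ_st) = Σ W_h² s_h²/n_h, with W_h = N_h/N and N = 420:
  stratum Full-time: (140/420)²·7.59²/10 = 0.64009
  stratum Part-time: (280/420)²·3.20²/31 = 0.14681
V̂(ȳ_st) = 0.7869

V̂(ȳ_st) ≈ 0.787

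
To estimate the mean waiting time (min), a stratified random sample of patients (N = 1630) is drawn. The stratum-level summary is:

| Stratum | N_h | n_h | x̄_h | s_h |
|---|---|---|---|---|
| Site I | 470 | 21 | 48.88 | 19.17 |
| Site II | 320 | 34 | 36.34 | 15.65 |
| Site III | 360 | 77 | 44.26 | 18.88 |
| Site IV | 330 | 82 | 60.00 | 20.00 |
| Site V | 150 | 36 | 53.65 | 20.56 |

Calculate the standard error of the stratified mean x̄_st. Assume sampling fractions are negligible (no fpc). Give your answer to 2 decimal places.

SE(x̄_st) ≈ 1.50

V̂(x̄_st) = Σ W_h² s_h²/n_h, with W_h = N_h/N and N = 1630:
  stratum Site I: (470/1630)²·19.17²/21 = 1.45494
  stratum Site II: (320/1630)²·15.65²/34 = 0.277635
  stratum Site III: (360/1630)²·18.88²/77 = 0.22581
  stratum Site IV: (330/1630)²·20.00²/82 = 0.19994
  stratum Site V: (150/1630)²·20.56²/36 = 0.0994377
V̂(x̄_st) = 2.25776
SE(x̄_st) = √2.25776 = 1.50259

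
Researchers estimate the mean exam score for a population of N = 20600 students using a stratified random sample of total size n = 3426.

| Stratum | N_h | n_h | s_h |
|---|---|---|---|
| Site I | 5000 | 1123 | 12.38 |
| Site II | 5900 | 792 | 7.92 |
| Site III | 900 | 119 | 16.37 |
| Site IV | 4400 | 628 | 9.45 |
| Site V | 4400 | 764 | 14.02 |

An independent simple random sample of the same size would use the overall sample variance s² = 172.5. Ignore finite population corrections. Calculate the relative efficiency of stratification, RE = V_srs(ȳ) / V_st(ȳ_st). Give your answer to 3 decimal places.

RE ≈ 1.359

V̂(ȳ_st) = Σ W_h² s_h²/n_h, with W_h = N_h/N and N = 20600:
  stratum Site I: (5000/20600)²·12.38²/1123 = 0.0080402
  stratum Site II: (5900/20600)²·7.92²/792 = 0.00649673
  stratum Site III: (900/20600)²·16.37²/119 = 0.00429834
  stratum Site IV: (4400/20600)²·9.45²/628 = 0.00648746
  stratum Site V: (4400/20600)²·14.02²/764 = 0.0117374
V_st = 0.0370602
V_srs = s²/n = 172.5/3426 = 0.0503503
Relative efficiency = V_srs / V_st = 0.0503503/0.0370602 = 1.3586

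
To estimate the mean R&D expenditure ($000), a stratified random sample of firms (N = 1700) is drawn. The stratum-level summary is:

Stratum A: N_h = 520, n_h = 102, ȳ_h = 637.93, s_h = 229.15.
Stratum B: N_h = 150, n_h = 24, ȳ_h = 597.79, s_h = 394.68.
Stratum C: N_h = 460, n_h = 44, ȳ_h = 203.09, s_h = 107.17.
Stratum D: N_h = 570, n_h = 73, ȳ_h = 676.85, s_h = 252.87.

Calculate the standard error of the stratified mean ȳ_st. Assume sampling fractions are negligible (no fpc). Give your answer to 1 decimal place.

SE(ȳ_st) ≈ 14.7

V̂(ȳ_st) = Σ W_h² s_h²/n_h, with W_h = N_h/N and N = 1700:
  stratum A: (520/1700)²·229.15²/102 = 48.1669
  stratum B: (150/1700)²·394.68²/24 = 50.5317
  stratum C: (460/1700)²·107.17²/44 = 19.1122
  stratum D: (570/1700)²·252.87²/73 = 98.4745
V̂(ȳ_st) = 216.285
SE(ȳ_st) = √216.285 = 14.7066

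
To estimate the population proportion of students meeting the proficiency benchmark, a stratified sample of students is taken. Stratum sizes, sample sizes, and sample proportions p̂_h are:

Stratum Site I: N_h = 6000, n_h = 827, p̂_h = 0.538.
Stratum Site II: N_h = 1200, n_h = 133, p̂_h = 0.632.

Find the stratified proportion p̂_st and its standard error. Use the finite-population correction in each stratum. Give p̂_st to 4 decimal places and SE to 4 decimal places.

N = 7200; stratum weights W_h = N_h/N.
p̂_st = Σ W_h p̂_h = (6000·0.538 + 1200·0.632)/7200 = 0.55367
V̂(p̂_st) = Σ W_h² (1 − n_h/N_h) p̂_h(1−p̂_h)/(n_h−1):
  stratum Site I: (6000/7200)²·(1 − 827/6000)·0.538·0.462/826 = 0.000180166
  stratum Site II: (1200/7200)²·(1 − 133/1200)·0.632·0.368/132 = 4.35183e-05
V̂(p̂_st) = 0.000223684; SE = √V̂ = 0.0149561

p̂_st ≈ 0.5537, SE ≈ 0.0150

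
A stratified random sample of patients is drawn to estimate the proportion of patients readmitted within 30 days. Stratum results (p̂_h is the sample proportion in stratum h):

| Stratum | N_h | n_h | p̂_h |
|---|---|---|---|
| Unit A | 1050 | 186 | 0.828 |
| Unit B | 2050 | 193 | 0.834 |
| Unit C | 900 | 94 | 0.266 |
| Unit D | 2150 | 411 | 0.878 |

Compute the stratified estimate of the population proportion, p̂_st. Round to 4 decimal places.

p̂_st ≈ 0.7652

N = 6150; stratum weights W_h = N_h/N.
p̂_st = Σ W_h p̂_h = (1050·0.828 + 2050·0.834 + 900·0.266 + 2150·0.878)/6150 = 0.76524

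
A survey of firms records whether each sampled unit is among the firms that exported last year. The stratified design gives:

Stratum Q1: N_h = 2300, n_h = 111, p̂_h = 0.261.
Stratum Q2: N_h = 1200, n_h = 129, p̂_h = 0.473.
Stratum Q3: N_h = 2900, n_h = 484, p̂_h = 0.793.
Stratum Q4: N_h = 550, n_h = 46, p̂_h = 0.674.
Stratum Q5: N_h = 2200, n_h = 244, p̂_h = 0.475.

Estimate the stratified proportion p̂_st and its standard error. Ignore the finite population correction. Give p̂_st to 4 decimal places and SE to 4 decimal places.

p̂_st ≈ 0.5337, SE ≈ 0.0160

N = 9150; stratum weights W_h = N_h/N.
p̂_st = Σ W_h p̂_h = (2300·0.261 + 1200·0.473 + 2900·0.793 + 550·0.674 + 2200·0.475)/9150 = 0.53369
V̂(p̂_st) = Σ W_h² p̂_h(1−p̂_h)/(n_h−1):
  stratum Q1: (2300/9150)²·0.261·0.739/110 = 0.000110791
  stratum Q2: (1200/9150)²·0.473·0.527/128 = 3.34952e-05
  stratum Q3: (2900/9150)²·0.793·0.207/483 = 3.4139e-05
  stratum Q4: (550/9150)²·0.674·0.326/45 = 1.7642e-05
  stratum Q5: (2200/9150)²·0.475·0.525/243 = 5.93266e-05
V̂(p̂_st) = 0.000255394; SE = √V̂ = 0.0159811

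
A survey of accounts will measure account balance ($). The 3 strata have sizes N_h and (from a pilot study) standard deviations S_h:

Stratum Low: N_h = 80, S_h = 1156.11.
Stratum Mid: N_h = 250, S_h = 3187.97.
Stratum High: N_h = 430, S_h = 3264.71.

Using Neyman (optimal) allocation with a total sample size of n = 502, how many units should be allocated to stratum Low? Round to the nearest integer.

20

Neyman allocation: n_h = n · N_h S_h / Σ N_i S_i, with n = 502.
  stratum Low: N_h·S_h = 80·1156.11 = 92488.80
  stratum Mid: N_h·S_h = 250·3187.97 = 796992.50
  stratum High: N_h·S_h = 430·3264.71 = 1403825.30
Σ N_h S_h = 2293306.60
n for stratum Low = 502·92488.80/2293306.60 = 20.246 → 20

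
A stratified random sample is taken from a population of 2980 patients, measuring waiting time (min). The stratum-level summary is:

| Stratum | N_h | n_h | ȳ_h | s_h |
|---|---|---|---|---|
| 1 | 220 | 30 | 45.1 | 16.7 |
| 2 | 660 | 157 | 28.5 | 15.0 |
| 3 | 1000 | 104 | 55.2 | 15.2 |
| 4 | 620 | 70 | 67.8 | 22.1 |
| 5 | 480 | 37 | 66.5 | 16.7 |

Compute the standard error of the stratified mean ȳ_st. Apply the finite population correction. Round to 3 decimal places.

SE(ȳ_st) ≈ 0.877

V̂(ȳ_st) = Σ W_h² (1 − n_h/N_h) s_h²/n_h, with W_h = N_h/N and N = 2980:
  stratum 1: (220/2980)²·(1 − 30/220)·16.7²/30 = 0.0437578
  stratum 2: (660/2980)²·(1 − 157/660)·15.0²/157 = 0.053575
  stratum 3: (1000/2980)²·(1 − 104/1000)·15.2²/104 = 0.224145
  stratum 4: (620/2980)²·(1 − 70/620)·22.1²/70 = 0.267922
  stratum 5: (480/2980)²·(1 − 37/480)·16.7²/37 = 0.180486
V̂(ȳ_st) = 0.769886
SE(ȳ_st) = √0.769886 = 0.877431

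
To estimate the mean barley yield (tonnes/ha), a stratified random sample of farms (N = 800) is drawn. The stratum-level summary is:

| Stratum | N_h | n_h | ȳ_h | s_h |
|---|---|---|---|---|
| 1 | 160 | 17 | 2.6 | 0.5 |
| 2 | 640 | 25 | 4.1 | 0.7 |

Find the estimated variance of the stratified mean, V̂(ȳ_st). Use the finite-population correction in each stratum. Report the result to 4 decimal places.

V̂(ȳ_st) = Σ W_h² (1 − n_h/N_h) s_h²/n_h, with W_h = N_h/N and N = 800:
  stratum 1: (160/800)²·(1 − 17/160)·0.5²/17 = 0.000525735
  stratum 2: (640/800)²·(1 − 25/640)·0.7²/25 = 0.012054
V̂(ȳ_st) = 0.0125797

V̂(ȳ_st) ≈ 0.0126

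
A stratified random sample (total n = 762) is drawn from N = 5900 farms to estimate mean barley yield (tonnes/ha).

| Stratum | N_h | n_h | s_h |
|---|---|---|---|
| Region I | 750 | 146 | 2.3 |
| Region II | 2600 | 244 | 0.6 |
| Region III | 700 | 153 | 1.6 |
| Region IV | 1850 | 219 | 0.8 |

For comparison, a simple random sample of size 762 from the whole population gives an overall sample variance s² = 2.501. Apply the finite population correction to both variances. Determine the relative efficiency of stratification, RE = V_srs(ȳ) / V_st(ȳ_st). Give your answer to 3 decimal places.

V̂(ȳ_st) = Σ W_h² (1 − n_h/N_h) s_h²/n_h, with W_h = N_h/N and N = 5900:
  stratum Region I: (750/5900)²·(1 − 146/750)·2.3²/146 = 0.000471517
  stratum Region II: (2600/5900)²·(1 − 244/2600)·0.6²/244 = 0.000259631
  stratum Region III: (700/5900)²·(1 − 153/700)·1.6²/153 = 0.000184047
  stratum Region IV: (1850/5900)²·(1 − 219/1850)·0.8²/219 = 0.000253313
V_st = 0.00116851
V_srs = (1 − 762/5900)·2.501/762 = 0.00285825
Relative efficiency = V_srs / V_st = 0.00285825/0.00116851 = 2.4461

RE ≈ 2.446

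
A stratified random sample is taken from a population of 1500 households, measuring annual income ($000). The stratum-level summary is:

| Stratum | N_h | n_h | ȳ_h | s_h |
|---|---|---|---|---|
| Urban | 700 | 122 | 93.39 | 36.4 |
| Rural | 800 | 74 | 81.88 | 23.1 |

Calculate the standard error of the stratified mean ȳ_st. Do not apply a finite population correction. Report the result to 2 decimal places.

SE(ȳ_st) ≈ 2.10

V̂(ȳ_st) = Σ W_h² s_h²/n_h, with W_h = N_h/N and N = 1500:
  stratum Urban: (700/1500)²·36.4²/122 = 2.36514
  stratum Rural: (800/1500)²·23.1²/74 = 2.05111
V̂(ȳ_st) = 4.41625
SE(ȳ_st) = √4.41625 = 2.10149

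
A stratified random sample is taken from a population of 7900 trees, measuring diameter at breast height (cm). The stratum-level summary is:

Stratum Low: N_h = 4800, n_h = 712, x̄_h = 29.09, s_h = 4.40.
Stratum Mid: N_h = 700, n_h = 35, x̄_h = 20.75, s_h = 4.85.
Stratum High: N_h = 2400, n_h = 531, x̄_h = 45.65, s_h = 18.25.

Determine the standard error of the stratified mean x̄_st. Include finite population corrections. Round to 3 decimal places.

V̂(x̄_st) = Σ W_h² (1 − n_h/N_h) s_h²/n_h, with W_h = N_h/N and N = 7900:
  stratum Low: (4800/7900)²·(1 − 712/4800)·4.40²/712 = 0.00854916
  stratum Mid: (700/7900)²·(1 − 35/700)·4.85²/35 = 0.00501281
  stratum High: (2400/7900)²·(1 − 531/2400)·18.25²/531 = 0.0450814
V̂(x̄_st) = 0.0586434
SE(x̄_st) = √0.0586434 = 0.242164

SE(x̄_st) ≈ 0.242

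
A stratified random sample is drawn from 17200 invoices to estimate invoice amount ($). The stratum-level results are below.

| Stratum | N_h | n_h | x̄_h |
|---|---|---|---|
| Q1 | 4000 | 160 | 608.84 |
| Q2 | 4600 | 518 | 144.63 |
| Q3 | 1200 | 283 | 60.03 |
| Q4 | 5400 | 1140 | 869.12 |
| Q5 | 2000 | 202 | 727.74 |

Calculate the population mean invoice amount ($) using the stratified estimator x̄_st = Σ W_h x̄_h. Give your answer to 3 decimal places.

x̄_st ≈ 541.943

N = Σ N_h = 17200. Stratum weights W_h = N_h/N.
x̄_st = (4000·608.84 + 4600·144.63 + 1200·60.03 + 5400·869.12 + 2000·727.74) / 17200 = 541.94314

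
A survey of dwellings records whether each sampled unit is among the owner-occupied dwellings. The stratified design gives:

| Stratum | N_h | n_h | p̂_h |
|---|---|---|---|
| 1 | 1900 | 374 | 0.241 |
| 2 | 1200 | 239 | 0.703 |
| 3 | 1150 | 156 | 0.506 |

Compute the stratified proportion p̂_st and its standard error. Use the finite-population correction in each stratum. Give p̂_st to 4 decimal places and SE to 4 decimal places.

p̂_st ≈ 0.4432, SE ≈ 0.0154

N = 4250; stratum weights W_h = N_h/N.
p̂_st = Σ W_h p̂_h = (1900·0.241 + 1200·0.703 + 1150·0.506)/4250 = 0.44315
V̂(p̂_st) = Σ W_h² (1 − n_h/N_h) p̂_h(1−p̂_h)/(n_h−1):
  stratum 1: (1900/4250)²·(1 − 374/1900)·0.241·0.759/373 = 7.87191e-05
  stratum 2: (1200/4250)²·(1 − 239/1200)·0.703·0.297/238 = 5.60095e-05
  stratum 3: (1150/4250)²·(1 − 156/1150)·0.506·0.494/155 = 0.000102059
V̂(p̂_st) = 0.000236788; SE = √V̂ = 0.0153879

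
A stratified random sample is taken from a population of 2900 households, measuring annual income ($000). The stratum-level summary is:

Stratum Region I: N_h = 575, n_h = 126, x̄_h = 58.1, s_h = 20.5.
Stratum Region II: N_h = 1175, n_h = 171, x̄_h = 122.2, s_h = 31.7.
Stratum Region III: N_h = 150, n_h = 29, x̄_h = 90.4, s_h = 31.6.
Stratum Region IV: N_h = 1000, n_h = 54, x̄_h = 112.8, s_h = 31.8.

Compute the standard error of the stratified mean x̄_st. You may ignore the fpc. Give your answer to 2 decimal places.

V̂(x̄_st) = Σ W_h² s_h²/n_h, with W_h = N_h/N and N = 2900:
  stratum Region I: (575/2900)²·20.5²/126 = 0.131122
  stratum Region II: (1175/2900)²·31.7²/171 = 0.964722
  stratum Region III: (150/2900)²·31.6²/29 = 0.0921219
  stratum Region IV: (1000/2900)²·31.8²/54 = 2.22671
V̂(x̄_st) = 3.41468
SE(x̄_st) = √3.41468 = 1.84789

SE(x̄_st) ≈ 1.85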